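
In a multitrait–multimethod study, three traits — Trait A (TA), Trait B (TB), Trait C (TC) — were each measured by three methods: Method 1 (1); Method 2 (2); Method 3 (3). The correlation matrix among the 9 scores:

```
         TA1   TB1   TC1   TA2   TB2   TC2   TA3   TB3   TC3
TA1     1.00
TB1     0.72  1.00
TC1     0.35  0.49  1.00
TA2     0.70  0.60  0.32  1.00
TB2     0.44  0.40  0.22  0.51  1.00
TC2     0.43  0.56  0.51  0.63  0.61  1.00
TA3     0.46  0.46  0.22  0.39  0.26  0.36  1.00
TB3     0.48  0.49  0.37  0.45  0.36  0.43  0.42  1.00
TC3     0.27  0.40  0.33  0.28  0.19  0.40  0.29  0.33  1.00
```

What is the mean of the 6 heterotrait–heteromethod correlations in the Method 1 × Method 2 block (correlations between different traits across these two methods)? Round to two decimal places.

HTHM values (method 1 × method 2): 0.44, 0.43, 0.60, 0.56, 0.32, 0.22; mean = 2.57/6 = 0.43.

0.43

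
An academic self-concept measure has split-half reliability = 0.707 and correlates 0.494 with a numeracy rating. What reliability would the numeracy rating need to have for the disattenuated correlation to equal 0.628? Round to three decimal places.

0.875

r_true = r_obs / √(r_xx · r_yy) ⇒ 0.628 = 0.494 / √(0.707 · r_yy).
√(0.707 · r_yy) = 0.494 / 0.628 = 0.7866; 0.707 · r_yy = 0.6187; r_yy = 0.6187 / 0.707 ≈ 0.875.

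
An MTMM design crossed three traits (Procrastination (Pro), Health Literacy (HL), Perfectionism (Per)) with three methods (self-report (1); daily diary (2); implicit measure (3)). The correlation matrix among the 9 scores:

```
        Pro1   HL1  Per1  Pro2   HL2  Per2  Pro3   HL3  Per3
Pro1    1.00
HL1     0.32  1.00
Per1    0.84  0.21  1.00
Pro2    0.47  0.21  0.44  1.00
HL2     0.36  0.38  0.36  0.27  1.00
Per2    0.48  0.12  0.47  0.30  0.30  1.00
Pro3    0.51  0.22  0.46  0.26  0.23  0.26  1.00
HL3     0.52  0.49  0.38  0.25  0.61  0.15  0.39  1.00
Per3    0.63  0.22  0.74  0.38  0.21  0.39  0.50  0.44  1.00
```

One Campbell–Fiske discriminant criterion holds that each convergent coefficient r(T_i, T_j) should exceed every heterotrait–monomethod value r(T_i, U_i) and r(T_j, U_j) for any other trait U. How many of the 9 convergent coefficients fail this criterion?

Convergent coefficients and their comparison sets:
Pro (methods 1·2): 0.47 vs {0.32, 0.27, 0.84, 0.30} → fail.
Pro (methods 1·3): 0.51 vs {0.32, 0.39, 0.84, 0.50} → fail.
Pro (methods 2·3): 0.26 vs {0.27, 0.39, 0.30, 0.50} → fail.
HL (methods 1·2): 0.38 vs {0.32, 0.27, 0.21, 0.30} → pass.
HL (methods 1·3): 0.49 vs {0.32, 0.39, 0.21, 0.44} → pass.
HL (methods 2·3): 0.61 vs {0.27, 0.39, 0.30, 0.44} → pass.
Per (methods 1·2): 0.47 vs {0.84, 0.30, 0.21, 0.30} → fail.
Per (methods 1·3): 0.74 vs {0.84, 0.50, 0.21, 0.44} → fail.
Per (methods 2·3): 0.39 vs {0.30, 0.50, 0.30, 0.44} → fail.
6 of 9 fail.

6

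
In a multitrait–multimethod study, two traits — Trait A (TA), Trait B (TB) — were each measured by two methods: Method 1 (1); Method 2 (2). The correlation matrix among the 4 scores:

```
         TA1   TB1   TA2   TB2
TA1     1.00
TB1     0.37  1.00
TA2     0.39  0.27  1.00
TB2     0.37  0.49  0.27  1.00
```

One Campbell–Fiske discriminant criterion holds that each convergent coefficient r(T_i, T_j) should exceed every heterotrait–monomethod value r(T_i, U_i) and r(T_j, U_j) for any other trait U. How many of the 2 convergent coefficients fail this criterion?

0

Each convergent coefficient versus the relevant comparison correlations:
TA (methods 1·2): 0.39 vs {0.37, 0.27} → pass.
TB (methods 1·2): 0.49 vs {0.37, 0.27} → pass.
0 of 2 fail.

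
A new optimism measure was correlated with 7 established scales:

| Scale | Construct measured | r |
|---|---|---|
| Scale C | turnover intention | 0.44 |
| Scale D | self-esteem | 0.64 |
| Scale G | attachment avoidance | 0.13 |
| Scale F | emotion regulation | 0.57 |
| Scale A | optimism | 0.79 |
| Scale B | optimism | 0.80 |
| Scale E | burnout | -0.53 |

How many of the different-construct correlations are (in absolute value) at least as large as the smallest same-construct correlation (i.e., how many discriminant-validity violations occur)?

0

Convergent (same construct = optimism): Scale A, Scale B.
Smallest convergent = 0.79. Discriminant |r|: 0.44, 0.64, 0.13, 0.57, 0.53; count ≥ 0.79 → 0.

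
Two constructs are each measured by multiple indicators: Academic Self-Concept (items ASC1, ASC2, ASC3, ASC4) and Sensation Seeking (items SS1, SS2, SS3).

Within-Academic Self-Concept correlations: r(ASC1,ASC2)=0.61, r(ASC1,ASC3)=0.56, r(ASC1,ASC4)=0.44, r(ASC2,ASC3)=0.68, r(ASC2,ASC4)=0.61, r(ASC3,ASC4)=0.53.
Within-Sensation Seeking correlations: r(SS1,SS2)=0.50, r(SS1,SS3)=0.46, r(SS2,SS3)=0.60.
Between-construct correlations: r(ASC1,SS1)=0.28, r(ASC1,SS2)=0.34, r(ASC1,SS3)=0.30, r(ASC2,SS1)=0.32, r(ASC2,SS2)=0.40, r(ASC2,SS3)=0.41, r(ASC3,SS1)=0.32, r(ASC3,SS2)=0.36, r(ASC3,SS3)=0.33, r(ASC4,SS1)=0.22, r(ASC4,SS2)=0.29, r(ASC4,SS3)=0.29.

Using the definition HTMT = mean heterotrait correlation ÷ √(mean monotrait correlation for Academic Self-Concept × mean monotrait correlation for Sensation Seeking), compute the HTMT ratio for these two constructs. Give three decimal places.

Between-construct mean = 3.86/12 = 0.3217.
Mean within-ASC = 3.43/6 = 0.5717; mean within-SS = 1.56/3 = 0.5200.
Geometric mean = √(0.5717 × 0.5200) = 0.5452.
HTMT = 0.3217 / 0.5452 = 0.590.

0.590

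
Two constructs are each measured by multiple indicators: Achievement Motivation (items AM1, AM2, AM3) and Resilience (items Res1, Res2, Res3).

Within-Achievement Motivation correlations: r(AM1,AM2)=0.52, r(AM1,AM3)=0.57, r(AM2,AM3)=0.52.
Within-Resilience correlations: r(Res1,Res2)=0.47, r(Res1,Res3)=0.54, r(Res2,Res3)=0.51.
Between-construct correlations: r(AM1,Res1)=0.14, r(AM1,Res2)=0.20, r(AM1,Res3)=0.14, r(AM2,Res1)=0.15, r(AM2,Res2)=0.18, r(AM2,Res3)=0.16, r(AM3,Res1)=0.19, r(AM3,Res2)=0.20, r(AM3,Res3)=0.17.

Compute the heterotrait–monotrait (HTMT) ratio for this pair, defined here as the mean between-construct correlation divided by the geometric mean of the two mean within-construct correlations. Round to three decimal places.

0.326

Mean heterotrait r = 1.53/9 = 0.1700.
Mean within-AM = 1.61/3 = 0.5367; mean within-Res = 1.52/3 = 0.5067.
Geometric mean = √(0.5367 × 0.5067) = 0.5215.
HTMT = 0.1700 / 0.5215 = 0.326.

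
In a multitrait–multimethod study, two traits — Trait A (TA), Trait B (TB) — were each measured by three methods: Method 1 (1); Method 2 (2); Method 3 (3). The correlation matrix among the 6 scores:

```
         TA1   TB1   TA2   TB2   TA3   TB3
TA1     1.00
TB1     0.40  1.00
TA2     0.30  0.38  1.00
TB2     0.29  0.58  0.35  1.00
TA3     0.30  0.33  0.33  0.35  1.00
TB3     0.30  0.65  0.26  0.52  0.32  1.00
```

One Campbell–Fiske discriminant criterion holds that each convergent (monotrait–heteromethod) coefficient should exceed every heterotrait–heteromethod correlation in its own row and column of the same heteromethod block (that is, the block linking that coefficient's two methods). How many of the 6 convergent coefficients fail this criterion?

3

Each convergent coefficient versus the relevant comparison correlations:
TA (methods 1·2): 0.30 vs {0.29, 0.38} → fail.
TA (methods 1·3): 0.30 vs {0.30, 0.33} → fail.
TA (methods 2·3): 0.33 vs {0.26, 0.35} → fail.
TB (methods 1·2): 0.58 vs {0.38, 0.29} → pass.
TB (methods 1·3): 0.65 vs {0.33, 0.30} → pass.
TB (methods 2·3): 0.52 vs {0.35, 0.26} → pass.
3 of 6 fail.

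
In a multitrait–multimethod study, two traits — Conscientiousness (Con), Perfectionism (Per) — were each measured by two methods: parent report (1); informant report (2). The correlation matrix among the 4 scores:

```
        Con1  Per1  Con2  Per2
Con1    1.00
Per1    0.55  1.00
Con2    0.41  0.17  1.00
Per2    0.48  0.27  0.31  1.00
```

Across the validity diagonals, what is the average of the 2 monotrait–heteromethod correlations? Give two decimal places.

0.34

Convergent values: 0.41, 0.27; mean = 0.68/2 = 0.34.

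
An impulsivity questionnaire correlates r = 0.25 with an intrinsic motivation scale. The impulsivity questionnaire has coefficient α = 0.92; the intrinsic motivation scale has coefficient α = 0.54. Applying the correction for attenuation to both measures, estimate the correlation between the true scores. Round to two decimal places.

0.35

r_true = r_obs / √(r_xx · r_yy) = 0.25 / √(0.92 × 0.54) = 0.25 / √0.4968 = 0.25 / 0.7048 ≈ 0.35.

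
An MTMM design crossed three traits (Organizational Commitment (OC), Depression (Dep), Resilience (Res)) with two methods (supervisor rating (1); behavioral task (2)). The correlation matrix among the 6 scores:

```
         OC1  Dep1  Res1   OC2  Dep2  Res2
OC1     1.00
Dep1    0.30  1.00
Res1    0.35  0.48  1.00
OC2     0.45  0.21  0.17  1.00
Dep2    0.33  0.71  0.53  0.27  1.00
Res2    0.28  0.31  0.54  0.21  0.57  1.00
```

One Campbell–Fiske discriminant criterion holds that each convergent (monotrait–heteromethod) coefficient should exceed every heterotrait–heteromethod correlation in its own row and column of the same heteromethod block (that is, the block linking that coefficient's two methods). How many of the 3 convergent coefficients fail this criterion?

0

Each convergent coefficient versus the relevant comparison correlations:
OC (methods 1·2): 0.45 vs {0.33, 0.21, 0.28, 0.17} → pass.
Dep (methods 1·2): 0.71 vs {0.21, 0.33, 0.31, 0.53} → pass.
Res (methods 1·2): 0.54 vs {0.17, 0.28, 0.53, 0.31} → pass.
0 of 3 fail.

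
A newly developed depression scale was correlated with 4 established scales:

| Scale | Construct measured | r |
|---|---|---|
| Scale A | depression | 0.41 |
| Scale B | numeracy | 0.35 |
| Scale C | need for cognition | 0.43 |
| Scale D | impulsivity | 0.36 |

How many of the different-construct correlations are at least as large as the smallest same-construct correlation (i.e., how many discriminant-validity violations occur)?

1

Convergent (same construct = depression): Scale A.
Smallest convergent = 0.41. Discriminant values: 0.35, 0.43, 0.36; count ≥ 0.41 → 1.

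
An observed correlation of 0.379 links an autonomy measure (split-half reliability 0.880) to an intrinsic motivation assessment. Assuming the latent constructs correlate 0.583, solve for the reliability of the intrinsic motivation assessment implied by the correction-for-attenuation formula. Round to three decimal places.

0.480

r_true = r_obs / √(r_xx · r_yy) ⇒ 0.583 = 0.379 / √(0.880 · r_yy).
√(0.880 · r_yy) = 0.379 / 0.583 = 0.6501; 0.880 · r_yy = 0.4226; r_yy = 0.4226 / 0.880 ≈ 0.480.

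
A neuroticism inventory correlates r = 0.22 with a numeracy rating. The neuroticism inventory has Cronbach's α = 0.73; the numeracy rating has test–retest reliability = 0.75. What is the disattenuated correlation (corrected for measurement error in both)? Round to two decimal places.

r_true = r_obs / √(r_xx · r_yy) = 0.22 / √(0.73 × 0.75) = 0.22 / √0.5475 = 0.22 / 0.7399 ≈ 0.30.

0.30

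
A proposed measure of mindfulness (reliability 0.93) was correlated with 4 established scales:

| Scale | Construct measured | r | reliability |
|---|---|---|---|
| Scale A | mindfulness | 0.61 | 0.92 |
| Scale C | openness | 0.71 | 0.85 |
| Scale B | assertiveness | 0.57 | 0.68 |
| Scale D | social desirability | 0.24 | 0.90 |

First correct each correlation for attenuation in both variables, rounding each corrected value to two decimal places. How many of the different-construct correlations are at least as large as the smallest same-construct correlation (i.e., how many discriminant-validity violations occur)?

2

Disattenuated r (r / √(r_scale · r_new)):
  Scale A (conv): 0.61 / √(0.92·0.93) = 0.66
  Scale C (disc): 0.71 / √(0.85·0.93) = 0.80
  Scale B (disc): 0.57 / √(0.68·0.93) = 0.72
  Scale D (disc): 0.24 / √(0.90·0.93) = 0.26
Smallest convergent = 0.66. Discriminant values: 0.80, 0.72, 0.26; count ≥ 0.66 → 2.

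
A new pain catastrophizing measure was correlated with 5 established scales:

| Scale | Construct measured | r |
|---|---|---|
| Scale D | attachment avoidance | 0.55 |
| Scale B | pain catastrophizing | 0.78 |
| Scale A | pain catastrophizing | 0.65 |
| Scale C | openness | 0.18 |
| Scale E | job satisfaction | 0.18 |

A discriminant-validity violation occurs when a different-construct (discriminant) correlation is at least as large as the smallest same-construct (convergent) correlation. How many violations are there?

0

Convergent (same construct = pain catastrophizing): Scale B, Scale A.
Smallest convergent = 0.65. Discriminant values: 0.55, 0.18, 0.18; count ≥ 0.65 → 0.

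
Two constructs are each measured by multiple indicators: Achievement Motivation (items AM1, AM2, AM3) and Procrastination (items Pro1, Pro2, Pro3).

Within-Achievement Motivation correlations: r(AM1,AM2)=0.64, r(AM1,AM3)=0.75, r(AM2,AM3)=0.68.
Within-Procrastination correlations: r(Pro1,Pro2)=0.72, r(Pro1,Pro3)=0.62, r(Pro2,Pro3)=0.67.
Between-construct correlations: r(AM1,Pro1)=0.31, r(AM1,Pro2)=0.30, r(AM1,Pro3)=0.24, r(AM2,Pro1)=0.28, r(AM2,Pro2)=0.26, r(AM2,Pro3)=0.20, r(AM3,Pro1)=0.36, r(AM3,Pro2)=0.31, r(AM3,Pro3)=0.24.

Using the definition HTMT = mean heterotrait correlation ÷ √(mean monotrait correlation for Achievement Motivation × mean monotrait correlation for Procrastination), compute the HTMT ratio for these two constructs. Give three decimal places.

0.409

Mean heterotrait r = 2.50/9 = 0.2778.
Mean within-AM = 2.07/3 = 0.6900; mean within-Pro = 2.01/3 = 0.6700.
Geometric mean = √(0.6900 × 0.6700) = 0.6799.
HTMT = 0.2778 / 0.6799 = 0.409.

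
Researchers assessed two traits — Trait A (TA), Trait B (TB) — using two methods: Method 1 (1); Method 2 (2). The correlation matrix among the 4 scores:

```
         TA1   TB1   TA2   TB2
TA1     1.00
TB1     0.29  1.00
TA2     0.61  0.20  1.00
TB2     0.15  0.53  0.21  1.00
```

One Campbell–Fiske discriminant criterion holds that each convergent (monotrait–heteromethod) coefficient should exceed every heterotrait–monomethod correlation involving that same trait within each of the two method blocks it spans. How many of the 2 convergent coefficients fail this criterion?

Convergent coefficients and their comparison sets:
TA (methods 1·2): 0.61 vs {0.29, 0.21} → pass.
TB (methods 1·2): 0.53 vs {0.29, 0.21} → pass.
0 of 2 fail.

0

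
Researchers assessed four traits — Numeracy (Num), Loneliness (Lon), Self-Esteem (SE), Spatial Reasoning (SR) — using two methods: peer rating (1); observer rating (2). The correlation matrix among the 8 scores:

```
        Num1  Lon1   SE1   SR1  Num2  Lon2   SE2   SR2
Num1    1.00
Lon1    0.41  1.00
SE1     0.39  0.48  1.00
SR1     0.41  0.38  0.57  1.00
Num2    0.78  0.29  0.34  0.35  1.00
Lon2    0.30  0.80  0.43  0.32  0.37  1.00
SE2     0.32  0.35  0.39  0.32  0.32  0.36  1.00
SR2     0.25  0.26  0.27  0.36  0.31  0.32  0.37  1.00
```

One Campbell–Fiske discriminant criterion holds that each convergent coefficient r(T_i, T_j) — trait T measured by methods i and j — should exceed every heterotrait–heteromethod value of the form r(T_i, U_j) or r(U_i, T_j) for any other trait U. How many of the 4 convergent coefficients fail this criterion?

Convergent coefficients and their comparison sets:
Num (methods 1·2): 0.78 vs {0.30, 0.29, 0.32, 0.34, 0.25, 0.35} → pass.
Lon (methods 1·2): 0.80 vs {0.29, 0.30, 0.35, 0.43, 0.26, 0.32} → pass.
SE (methods 1·2): 0.39 vs {0.34, 0.32, 0.43, 0.35, 0.27, 0.32} → fail.
SR (methods 1·2): 0.36 vs {0.35, 0.25, 0.32, 0.26, 0.32, 0.27} → pass.
1 of 4 fail.

1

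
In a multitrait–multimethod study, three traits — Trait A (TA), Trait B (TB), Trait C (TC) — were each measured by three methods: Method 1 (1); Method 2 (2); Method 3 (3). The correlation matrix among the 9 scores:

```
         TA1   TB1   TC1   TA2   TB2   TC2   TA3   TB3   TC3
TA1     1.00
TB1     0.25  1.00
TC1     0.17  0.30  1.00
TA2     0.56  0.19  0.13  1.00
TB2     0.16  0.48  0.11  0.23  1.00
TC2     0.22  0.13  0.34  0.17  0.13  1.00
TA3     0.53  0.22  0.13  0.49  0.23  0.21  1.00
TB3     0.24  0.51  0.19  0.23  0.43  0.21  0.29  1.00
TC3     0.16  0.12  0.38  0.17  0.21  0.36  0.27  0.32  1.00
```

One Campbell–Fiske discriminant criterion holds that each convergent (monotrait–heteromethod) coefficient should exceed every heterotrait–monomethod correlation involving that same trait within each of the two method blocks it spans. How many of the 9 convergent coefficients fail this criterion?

Convergent coefficients and their comparison sets:
TA (methods 1·2): 0.56 vs {0.25, 0.23, 0.17, 0.17} → pass.
TA (methods 1·3): 0.53 vs {0.25, 0.29, 0.17, 0.27} → pass.
TA (methods 2·3): 0.49 vs {0.23, 0.29, 0.17, 0.27} → pass.
TB (methods 1·2): 0.48 vs {0.25, 0.23, 0.30, 0.13} → pass.
TB (methods 1·3): 0.51 vs {0.25, 0.29, 0.30, 0.32} → pass.
TB (methods 2·3): 0.43 vs {0.23, 0.29, 0.13, 0.32} → pass.
TC (methods 1·2): 0.34 vs {0.17, 0.17, 0.30, 0.13} → pass.
TC (methods 1·3): 0.38 vs {0.17, 0.27, 0.30, 0.32} → pass.
TC (methods 2·3): 0.36 vs {0.17, 0.27, 0.13, 0.32} → pass.
0 of 9 fail.

0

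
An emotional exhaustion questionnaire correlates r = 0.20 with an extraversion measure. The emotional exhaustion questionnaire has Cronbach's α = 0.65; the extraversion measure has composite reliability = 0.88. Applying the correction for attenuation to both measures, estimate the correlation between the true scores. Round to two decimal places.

r_true = r_obs / √(r_xx · r_yy) = 0.20 / √(0.65 × 0.88) = 0.20 / √0.5720 = 0.20 / 0.7563 ≈ 0.26.

0.26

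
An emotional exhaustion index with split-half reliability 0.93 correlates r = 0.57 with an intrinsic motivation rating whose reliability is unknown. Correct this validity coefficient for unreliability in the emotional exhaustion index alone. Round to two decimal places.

Single correction: r_c = r_obs / √r_xx = 0.57 / √0.93 = 0.57 / 0.9644 ≈ 0.59.

0.59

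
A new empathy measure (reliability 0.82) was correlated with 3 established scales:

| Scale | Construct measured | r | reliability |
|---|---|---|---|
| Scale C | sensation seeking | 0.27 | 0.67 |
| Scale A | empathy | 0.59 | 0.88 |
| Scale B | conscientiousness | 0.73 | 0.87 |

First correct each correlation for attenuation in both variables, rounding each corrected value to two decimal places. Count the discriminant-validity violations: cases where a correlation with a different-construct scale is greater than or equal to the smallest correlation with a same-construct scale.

1

Disattenuated r (r / √(r_scale · r_new)):
  Scale C (disc): 0.27 / √(0.67·0.82) = 0.36
  Scale A (conv): 0.59 / √(0.88·0.82) = 0.69
  Scale B (disc): 0.73 / √(0.87·0.82) = 0.86
Smallest convergent = 0.69. Discriminant values: 0.36, 0.86; count ≥ 0.69 → 1.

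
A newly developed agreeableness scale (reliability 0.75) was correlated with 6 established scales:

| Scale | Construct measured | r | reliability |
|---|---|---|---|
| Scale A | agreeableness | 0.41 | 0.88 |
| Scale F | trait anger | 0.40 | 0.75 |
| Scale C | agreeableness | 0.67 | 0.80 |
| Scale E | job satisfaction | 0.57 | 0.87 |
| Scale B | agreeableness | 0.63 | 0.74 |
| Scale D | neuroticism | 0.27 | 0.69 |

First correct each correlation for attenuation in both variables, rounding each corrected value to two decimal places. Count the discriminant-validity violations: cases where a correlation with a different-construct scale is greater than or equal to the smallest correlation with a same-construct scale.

Disattenuated r (r / √(r_scale · r_new)):
  Scale A (conv): 0.41 / √(0.88·0.75) = 0.50
  Scale F (disc): 0.40 / √(0.75·0.75) = 0.53
  Scale C (conv): 0.67 / √(0.80·0.75) = 0.86
  Scale E (disc): 0.57 / √(0.87·0.75) = 0.71
  Scale B (conv): 0.63 / √(0.74·0.75) = 0.85
  Scale D (disc): 0.27 / √(0.69·0.75) = 0.38
Smallest convergent = 0.50. Discriminant values: 0.53, 0.71, 0.38; count ≥ 0.50 → 2.

2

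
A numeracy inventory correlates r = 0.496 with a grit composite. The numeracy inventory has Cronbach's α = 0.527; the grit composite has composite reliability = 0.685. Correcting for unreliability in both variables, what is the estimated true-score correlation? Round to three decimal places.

r_true = r_obs / √(r_xx · r_yy) = 0.496 / √(0.527 × 0.685) = 0.496 / √0.360995 = 0.496 / 0.6008 ≈ 0.826.

0.826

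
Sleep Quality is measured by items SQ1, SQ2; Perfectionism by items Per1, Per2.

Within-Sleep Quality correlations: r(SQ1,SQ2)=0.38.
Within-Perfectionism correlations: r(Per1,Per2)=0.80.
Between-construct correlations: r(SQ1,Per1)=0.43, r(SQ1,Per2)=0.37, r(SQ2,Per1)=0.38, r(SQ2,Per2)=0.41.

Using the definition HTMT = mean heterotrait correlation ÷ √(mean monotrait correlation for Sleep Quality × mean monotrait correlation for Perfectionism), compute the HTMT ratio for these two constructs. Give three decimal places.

0.721

Between-construct mean = 1.59/4 = 0.3975.
Mean within-SQ = 0.38/1 = 0.3800; mean within-Per = 0.80/1 = 0.8000.
Geometric mean = √(0.3800 × 0.8000) = 0.5514.
HTMT = 0.3975 / 0.5514 = 0.721.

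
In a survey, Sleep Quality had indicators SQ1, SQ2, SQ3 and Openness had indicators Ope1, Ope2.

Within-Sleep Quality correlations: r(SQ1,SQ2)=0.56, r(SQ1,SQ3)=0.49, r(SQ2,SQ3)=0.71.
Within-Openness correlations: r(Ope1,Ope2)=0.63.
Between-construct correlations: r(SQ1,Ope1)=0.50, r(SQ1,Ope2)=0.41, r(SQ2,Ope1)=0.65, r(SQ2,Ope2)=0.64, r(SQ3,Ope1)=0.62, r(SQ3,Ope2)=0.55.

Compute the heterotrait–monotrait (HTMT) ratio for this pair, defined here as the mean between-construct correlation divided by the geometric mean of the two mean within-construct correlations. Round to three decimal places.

0.924

Mean between = 3.37/6 = 0.5617.
Mean within-SQ = 1.76/3 = 0.5867; mean within-Ope = 0.63/1 = 0.6300.
Geometric mean = √(0.5867 × 0.6300) = 0.6080.
HTMT = 0.5617 / 0.6080 = 0.924.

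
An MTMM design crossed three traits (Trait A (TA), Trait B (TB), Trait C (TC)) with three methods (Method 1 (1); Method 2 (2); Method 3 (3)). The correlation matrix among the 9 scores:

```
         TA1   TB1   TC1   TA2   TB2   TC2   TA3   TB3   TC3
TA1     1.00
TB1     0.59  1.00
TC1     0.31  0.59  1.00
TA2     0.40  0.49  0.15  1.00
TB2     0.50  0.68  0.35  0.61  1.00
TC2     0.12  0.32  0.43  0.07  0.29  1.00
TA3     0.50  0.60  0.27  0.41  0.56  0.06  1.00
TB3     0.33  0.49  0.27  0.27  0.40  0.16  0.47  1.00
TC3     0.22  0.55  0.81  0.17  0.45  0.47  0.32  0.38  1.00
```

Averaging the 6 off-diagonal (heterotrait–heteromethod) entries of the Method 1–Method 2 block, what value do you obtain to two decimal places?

0.32

HTHM values (method 1 × method 2): 0.50, 0.12, 0.49, 0.32, 0.15, 0.35; mean = 1.93/6 = 0.32.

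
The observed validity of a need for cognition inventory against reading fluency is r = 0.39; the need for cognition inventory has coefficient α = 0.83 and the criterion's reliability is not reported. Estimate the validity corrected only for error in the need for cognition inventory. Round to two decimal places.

0.43

Single correction: r_c = r_obs / √r_xx = 0.39 / √0.83 = 0.39 / 0.9110 ≈ 0.43.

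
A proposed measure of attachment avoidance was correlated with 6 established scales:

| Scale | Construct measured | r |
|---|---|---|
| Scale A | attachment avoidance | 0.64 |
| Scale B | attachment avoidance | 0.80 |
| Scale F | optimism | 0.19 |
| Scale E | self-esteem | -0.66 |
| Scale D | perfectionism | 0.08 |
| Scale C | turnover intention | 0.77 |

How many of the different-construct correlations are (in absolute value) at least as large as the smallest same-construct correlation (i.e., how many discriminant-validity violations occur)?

Convergent (same construct = attachment avoidance): Scale A, Scale B.
Smallest convergent = 0.64. Discriminant |r|: 0.19, 0.66, 0.08, 0.77; count ≥ 0.64 → 2.

2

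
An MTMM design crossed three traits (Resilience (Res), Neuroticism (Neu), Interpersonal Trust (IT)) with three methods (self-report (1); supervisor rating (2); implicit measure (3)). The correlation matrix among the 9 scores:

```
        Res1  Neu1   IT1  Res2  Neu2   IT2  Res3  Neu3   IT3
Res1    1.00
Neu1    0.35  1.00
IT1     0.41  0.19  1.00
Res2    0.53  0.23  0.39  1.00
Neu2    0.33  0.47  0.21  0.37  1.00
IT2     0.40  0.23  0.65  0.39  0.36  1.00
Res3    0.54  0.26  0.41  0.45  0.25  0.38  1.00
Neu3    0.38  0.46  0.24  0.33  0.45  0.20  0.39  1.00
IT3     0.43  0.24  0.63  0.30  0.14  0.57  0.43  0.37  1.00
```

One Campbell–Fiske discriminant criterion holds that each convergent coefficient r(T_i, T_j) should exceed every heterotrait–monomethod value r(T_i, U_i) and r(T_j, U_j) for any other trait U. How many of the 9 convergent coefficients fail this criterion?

Each convergent coefficient versus the relevant comparison correlations:
Res (methods 1·2): 0.53 vs {0.35, 0.37, 0.41, 0.39} → pass.
Res (methods 1·3): 0.54 vs {0.35, 0.39, 0.41, 0.43} → pass.
Res (methods 2·3): 0.45 vs {0.37, 0.39, 0.39, 0.43} → pass.
Neu (methods 1·2): 0.47 vs {0.35, 0.37, 0.19, 0.36} → pass.
Neu (methods 1·3): 0.46 vs {0.35, 0.39, 0.19, 0.37} → pass.
Neu (methods 2·3): 0.45 vs {0.37, 0.39, 0.36, 0.37} → pass.
IT (methods 1·2): 0.65 vs {0.41, 0.39, 0.19, 0.36} → pass.
IT (methods 1·3): 0.63 vs {0.41, 0.43, 0.19, 0.37} → pass.
IT (methods 2·3): 0.57 vs {0.39, 0.43, 0.36, 0.37} → pass.
0 of 9 fail.

0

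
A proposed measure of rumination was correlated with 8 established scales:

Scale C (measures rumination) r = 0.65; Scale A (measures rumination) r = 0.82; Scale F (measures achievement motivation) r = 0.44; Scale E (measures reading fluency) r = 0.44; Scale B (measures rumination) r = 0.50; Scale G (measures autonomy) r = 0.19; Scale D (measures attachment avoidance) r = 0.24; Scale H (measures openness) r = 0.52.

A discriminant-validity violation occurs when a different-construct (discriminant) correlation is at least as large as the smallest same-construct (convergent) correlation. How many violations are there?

Convergent (same construct = rumination): Scale C, Scale A, Scale B.
Smallest convergent = 0.50. Discriminant values: 0.44, 0.44, 0.19, 0.24, 0.52; count ≥ 0.50 → 1.

1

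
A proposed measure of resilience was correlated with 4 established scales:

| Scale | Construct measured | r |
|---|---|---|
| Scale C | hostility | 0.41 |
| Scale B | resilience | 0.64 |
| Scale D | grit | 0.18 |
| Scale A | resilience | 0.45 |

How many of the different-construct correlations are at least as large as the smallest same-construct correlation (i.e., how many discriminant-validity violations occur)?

0

Convergent (same construct = resilience): Scale B, Scale A.
Smallest convergent = 0.45. Discriminant values: 0.41, 0.18; count ≥ 0.45 → 0.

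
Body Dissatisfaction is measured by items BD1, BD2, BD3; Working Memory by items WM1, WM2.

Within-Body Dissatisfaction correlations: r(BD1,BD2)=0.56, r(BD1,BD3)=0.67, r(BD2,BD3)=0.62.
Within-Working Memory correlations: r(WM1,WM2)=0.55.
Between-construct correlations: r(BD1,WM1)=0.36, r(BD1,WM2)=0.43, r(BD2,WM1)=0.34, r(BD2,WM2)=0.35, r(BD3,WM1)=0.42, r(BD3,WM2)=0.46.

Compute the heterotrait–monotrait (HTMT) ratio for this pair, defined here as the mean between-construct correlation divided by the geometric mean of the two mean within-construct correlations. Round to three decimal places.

Mean heterotrait r = 2.36/6 = 0.3933.
Mean within-BD = 1.85/3 = 0.6167; mean within-WM = 0.55/1 = 0.5500.
Geometric mean = √(0.6167 × 0.5500) = 0.5824.
HTMT = 0.3933 / 0.5824 = 0.675.

0.675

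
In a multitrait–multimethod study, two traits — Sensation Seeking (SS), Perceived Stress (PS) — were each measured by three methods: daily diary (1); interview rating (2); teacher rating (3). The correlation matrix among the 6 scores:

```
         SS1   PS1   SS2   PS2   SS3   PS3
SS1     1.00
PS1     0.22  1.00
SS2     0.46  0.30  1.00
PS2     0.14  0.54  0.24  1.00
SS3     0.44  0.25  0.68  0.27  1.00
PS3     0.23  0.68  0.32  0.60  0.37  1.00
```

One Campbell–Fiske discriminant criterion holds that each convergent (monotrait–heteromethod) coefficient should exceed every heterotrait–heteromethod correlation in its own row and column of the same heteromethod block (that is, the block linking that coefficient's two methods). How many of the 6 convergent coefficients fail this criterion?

Each convergent coefficient versus the relevant comparison correlations:
SS (methods 1·2): 0.46 vs {0.14, 0.30} → pass.
SS (methods 1·3): 0.44 vs {0.23, 0.25} → pass.
SS (methods 2·3): 0.68 vs {0.32, 0.27} → pass.
PS (methods 1·2): 0.54 vs {0.30, 0.14} → pass.
PS (methods 1·3): 0.68 vs {0.25, 0.23} → pass.
PS (methods 2·3): 0.60 vs {0.27, 0.32} → pass.
0 of 6 fail.

0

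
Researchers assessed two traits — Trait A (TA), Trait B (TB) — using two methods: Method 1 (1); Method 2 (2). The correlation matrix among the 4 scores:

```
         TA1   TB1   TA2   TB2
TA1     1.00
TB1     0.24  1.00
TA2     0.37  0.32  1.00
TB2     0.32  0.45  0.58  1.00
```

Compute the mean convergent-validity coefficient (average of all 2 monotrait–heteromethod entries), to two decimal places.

Convergent values: 0.37, 0.45; mean = 0.82/2 = 0.41.

0.41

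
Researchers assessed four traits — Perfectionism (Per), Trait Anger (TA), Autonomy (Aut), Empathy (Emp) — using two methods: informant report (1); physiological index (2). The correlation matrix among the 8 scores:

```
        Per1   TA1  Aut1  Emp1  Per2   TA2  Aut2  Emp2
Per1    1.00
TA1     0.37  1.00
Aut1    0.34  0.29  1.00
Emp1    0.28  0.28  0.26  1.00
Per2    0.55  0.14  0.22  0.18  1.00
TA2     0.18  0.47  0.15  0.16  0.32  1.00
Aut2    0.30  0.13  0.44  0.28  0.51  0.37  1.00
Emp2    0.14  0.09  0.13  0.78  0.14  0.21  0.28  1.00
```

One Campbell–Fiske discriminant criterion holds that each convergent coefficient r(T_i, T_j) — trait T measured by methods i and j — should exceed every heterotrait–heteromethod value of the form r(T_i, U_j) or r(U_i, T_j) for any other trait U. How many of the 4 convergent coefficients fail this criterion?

0

Each convergent coefficient versus the relevant comparison correlations:
Per (methods 1·2): 0.55 vs {0.18, 0.14, 0.30, 0.22, 0.14, 0.18} → pass.
TA (methods 1·2): 0.47 vs {0.14, 0.18, 0.13, 0.15, 0.09, 0.16} → pass.
Aut (methods 1·2): 0.44 vs {0.22, 0.30, 0.15, 0.13, 0.13, 0.28} → pass.
Emp (methods 1·2): 0.78 vs {0.18, 0.14, 0.16, 0.09, 0.28, 0.13} → pass.
0 of 4 fail.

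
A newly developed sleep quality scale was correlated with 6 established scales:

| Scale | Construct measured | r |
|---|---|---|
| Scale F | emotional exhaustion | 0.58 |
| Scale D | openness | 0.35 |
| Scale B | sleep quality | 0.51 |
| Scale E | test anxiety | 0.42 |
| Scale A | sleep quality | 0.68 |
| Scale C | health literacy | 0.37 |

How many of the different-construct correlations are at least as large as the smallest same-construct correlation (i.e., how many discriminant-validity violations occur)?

Convergent (same construct = sleep quality): Scale B, Scale A.
Smallest convergent = 0.51. Discriminant values: 0.58, 0.35, 0.42, 0.37; count ≥ 0.51 → 1.

1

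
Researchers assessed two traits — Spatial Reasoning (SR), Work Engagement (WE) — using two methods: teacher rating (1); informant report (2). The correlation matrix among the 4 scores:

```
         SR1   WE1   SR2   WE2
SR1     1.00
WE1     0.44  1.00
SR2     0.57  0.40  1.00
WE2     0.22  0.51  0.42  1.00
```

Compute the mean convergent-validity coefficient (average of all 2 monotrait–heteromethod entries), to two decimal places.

Convergent values: 0.57, 0.51; mean = 1.08/2 = 0.54.

0.54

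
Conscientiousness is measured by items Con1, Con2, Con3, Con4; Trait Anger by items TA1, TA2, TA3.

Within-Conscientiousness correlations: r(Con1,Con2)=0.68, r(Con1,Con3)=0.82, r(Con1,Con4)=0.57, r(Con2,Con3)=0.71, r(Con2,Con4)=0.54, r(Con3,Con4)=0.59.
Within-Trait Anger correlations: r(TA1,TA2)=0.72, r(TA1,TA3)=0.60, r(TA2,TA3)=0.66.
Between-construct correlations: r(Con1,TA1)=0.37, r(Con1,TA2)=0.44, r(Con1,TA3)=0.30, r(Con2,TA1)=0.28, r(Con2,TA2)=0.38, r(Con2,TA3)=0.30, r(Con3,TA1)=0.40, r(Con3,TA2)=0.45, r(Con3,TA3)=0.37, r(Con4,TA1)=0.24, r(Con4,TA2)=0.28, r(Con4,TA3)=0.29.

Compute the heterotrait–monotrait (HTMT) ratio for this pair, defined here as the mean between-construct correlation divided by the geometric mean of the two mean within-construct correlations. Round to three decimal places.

0.521

Mean heterotrait r = 4.10/12 = 0.3417.
Mean within-Con = 3.91/6 = 0.6517; mean within-TA = 1.98/3 = 0.6600.
Geometric mean = √(0.6517 × 0.6600) = 0.6558.
HTMT = 0.3417 / 0.6558 = 0.521.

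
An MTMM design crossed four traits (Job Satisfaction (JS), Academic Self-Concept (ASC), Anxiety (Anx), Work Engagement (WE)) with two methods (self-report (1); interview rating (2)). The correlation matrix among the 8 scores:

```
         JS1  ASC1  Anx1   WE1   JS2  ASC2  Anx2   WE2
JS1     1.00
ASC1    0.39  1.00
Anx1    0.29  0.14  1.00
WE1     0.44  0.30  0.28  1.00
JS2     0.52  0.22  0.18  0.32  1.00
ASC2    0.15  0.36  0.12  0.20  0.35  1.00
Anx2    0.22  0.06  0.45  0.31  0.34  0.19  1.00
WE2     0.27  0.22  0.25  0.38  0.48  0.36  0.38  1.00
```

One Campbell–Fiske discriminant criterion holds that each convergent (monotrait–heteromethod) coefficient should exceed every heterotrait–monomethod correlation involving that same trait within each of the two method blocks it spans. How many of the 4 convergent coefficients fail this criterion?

2

Checking each validity diagonal entry against its comparison values:
JS (methods 1·2): 0.52 vs {0.39, 0.35, 0.29, 0.34, 0.44, 0.48} → pass.
ASC (methods 1·2): 0.36 vs {0.39, 0.35, 0.14, 0.19, 0.30, 0.36} → fail.
Anx (methods 1·2): 0.45 vs {0.29, 0.34, 0.14, 0.19, 0.28, 0.38} → pass.
WE (methods 1·2): 0.38 vs {0.44, 0.48, 0.30, 0.36, 0.28, 0.38} → fail.
2 of 4 fail.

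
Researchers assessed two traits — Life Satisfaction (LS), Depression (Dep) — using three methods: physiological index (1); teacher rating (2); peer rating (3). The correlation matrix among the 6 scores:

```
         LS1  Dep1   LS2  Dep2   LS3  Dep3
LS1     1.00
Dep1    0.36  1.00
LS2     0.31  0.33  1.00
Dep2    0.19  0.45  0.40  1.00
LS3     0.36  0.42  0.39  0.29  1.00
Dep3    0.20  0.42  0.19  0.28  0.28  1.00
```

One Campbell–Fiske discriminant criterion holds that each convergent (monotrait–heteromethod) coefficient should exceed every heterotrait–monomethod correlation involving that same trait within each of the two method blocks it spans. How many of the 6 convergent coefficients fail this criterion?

4

Checking each validity diagonal entry against its comparison values:
LS (methods 1·2): 0.31 vs {0.36, 0.40} → fail.
LS (methods 1·3): 0.36 vs {0.36, 0.28} → fail.
LS (methods 2·3): 0.39 vs {0.40, 0.28} → fail.
Dep (methods 1·2): 0.45 vs {0.36, 0.40} → pass.
Dep (methods 1·3): 0.42 vs {0.36, 0.28} → pass.
Dep (methods 2·3): 0.28 vs {0.40, 0.28} → fail.
4 of 6 fail.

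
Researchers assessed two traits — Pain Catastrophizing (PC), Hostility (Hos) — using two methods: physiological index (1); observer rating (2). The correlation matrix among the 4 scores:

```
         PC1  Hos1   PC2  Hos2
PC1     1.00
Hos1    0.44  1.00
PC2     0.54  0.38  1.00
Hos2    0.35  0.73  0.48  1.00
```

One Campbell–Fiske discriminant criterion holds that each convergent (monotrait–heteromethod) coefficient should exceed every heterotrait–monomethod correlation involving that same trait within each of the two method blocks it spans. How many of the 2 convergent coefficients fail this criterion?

Checking each validity diagonal entry against its comparison values:
PC (methods 1·2): 0.54 vs {0.44, 0.48} → pass.
Hos (methods 1·2): 0.73 vs {0.44, 0.48} → pass.
0 of 2 fail.

0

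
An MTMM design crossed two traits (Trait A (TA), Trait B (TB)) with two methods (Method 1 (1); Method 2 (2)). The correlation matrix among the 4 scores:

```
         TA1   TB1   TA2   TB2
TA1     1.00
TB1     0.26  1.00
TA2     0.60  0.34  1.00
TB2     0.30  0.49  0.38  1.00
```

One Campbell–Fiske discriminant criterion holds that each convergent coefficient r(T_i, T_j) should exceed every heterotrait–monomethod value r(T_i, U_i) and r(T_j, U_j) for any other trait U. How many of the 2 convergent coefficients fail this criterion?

0

Checking each validity diagonal entry against its comparison values:
TA (methods 1·2): 0.60 vs {0.26, 0.38} → pass.
TB (methods 1·2): 0.49 vs {0.26, 0.38} → pass.
0 of 2 fail.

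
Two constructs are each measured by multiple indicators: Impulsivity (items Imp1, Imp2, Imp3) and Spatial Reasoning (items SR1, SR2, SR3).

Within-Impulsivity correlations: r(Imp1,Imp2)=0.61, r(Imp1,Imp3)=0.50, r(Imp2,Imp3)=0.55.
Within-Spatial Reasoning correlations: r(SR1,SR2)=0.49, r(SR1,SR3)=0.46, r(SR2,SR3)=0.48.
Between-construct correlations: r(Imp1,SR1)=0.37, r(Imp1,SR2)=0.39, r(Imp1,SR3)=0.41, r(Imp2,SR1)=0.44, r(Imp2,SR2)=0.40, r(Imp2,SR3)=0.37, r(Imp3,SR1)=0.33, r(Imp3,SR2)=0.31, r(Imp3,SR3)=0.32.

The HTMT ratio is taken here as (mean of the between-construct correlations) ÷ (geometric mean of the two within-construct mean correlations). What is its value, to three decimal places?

Mean heterotrait r = 3.34/9 = 0.3711.
Mean within-Imp = 1.66/3 = 0.5533; mean within-SR = 1.43/3 = 0.4767.
Geometric mean = √(0.5533 × 0.4767) = 0.5136.
HTMT = 0.3711 / 0.5136 = 0.723.

0.723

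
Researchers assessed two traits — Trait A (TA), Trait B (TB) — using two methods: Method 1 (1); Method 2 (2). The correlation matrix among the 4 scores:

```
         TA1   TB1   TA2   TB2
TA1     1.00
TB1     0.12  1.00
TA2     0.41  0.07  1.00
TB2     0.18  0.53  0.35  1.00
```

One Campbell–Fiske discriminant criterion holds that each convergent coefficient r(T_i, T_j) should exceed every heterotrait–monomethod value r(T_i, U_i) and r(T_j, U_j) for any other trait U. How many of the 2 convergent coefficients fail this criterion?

0

Each convergent coefficient versus the relevant comparison correlations:
TA (methods 1·2): 0.41 vs {0.12, 0.35} → pass.
TB (methods 1·2): 0.53 vs {0.12, 0.35} → pass.
0 of 2 fail.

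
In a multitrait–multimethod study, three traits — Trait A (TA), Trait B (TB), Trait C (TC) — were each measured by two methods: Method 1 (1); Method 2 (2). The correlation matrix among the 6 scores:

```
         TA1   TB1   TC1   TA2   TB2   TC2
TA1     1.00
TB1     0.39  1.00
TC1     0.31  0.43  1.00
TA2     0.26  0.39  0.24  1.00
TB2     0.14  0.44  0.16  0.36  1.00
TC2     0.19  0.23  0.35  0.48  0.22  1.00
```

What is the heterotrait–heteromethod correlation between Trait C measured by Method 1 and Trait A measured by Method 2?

Different traits and methods: r(TC1, TA2) = 0.24.

0.24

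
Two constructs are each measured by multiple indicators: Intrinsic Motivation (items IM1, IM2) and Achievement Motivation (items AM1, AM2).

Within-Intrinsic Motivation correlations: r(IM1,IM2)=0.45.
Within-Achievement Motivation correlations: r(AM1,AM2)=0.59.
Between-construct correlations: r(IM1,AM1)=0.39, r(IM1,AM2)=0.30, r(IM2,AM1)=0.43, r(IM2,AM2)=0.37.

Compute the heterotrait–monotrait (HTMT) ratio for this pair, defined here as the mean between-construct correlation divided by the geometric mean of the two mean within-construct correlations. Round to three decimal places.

0.723

Between-construct mean = 1.49/4 = 0.3725.
Mean within-IM = 0.45/1 = 0.4500; mean within-AM = 0.59/1 = 0.5900.
Geometric mean = √(0.4500 × 0.5900) = 0.5153.
HTMT = 0.3725 / 0.5153 = 0.723.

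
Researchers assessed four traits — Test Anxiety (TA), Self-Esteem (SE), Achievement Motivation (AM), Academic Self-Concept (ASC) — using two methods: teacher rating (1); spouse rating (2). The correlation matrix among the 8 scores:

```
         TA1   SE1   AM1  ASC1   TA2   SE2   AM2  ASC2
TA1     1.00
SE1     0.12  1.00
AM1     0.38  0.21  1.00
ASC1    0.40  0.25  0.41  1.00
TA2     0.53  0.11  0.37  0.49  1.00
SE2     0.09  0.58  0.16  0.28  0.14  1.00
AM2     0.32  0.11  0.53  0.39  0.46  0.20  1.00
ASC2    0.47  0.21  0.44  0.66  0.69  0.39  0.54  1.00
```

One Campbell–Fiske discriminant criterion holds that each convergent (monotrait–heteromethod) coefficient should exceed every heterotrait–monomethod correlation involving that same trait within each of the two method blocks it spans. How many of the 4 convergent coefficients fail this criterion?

Checking each validity diagonal entry against its comparison values:
TA (methods 1·2): 0.53 vs {0.12, 0.14, 0.38, 0.46, 0.40, 0.69} → fail.
SE (methods 1·2): 0.58 vs {0.12, 0.14, 0.21, 0.20, 0.25, 0.39} → pass.
AM (methods 1·2): 0.53 vs {0.38, 0.46, 0.21, 0.20, 0.41, 0.54} → fail.
ASC (methods 1·2): 0.66 vs {0.40, 0.69, 0.25, 0.39, 0.41, 0.54} → fail.
3 of 4 fail.

3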